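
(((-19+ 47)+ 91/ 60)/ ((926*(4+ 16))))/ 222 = 1771/ 246686400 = 0.00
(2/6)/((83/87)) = 29/83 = 0.35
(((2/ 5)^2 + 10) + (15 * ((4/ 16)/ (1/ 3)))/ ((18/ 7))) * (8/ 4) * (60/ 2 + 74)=75582/ 25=3023.28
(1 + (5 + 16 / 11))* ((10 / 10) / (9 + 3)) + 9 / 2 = 169 / 33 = 5.12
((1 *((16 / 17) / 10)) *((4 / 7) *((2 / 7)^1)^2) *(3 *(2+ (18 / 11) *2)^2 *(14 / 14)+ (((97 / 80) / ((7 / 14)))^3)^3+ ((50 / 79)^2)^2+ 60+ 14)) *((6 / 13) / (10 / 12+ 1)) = 33998457782986232011684576353 / 10060342808952916480000000000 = 3.38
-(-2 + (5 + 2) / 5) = 3 / 5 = 0.60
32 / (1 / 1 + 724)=32 / 725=0.04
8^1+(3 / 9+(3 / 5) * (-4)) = 89 / 15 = 5.93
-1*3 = -3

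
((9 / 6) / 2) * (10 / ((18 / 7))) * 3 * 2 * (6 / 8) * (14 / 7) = 105 / 4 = 26.25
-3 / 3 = -1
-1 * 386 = -386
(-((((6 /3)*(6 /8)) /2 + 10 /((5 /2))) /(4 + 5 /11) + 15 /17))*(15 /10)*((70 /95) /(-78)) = 6493 /235144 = 0.03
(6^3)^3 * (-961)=-9684665856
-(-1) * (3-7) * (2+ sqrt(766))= -4 * sqrt(766)-8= -118.71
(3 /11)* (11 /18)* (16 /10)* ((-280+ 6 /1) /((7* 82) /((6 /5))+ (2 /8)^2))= -17536 /114815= -0.15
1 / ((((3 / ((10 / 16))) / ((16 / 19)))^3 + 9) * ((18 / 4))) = 2000 / 1747737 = 0.00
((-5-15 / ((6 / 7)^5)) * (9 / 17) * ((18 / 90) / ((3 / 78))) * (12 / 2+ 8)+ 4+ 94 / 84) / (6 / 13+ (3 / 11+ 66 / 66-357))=1760802329 / 435280104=4.05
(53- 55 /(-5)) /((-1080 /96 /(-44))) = 11264 /45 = 250.31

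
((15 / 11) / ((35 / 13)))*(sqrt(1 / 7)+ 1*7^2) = 39*sqrt(7) / 539+ 273 / 11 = 25.01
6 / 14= 3 / 7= 0.43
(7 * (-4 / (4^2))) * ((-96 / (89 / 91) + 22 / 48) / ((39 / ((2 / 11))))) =1460795 / 1832688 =0.80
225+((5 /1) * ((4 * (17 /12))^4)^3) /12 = 2913112621039505 /6377292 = 456794611.42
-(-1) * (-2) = -2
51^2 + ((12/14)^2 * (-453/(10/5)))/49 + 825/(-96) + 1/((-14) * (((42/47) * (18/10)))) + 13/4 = 5377458271/2074464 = 2592.22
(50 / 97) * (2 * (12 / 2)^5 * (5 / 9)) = 432000 / 97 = 4453.61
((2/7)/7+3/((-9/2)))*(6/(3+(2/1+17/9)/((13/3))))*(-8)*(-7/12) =-598/133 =-4.50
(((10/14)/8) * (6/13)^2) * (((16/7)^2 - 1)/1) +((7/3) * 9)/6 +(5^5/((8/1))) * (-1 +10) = 1631982211/463736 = 3519.21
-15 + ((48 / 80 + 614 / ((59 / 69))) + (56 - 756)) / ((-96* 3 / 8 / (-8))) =-28811 / 2655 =-10.85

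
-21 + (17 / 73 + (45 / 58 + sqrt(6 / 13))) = -84643 / 4234 + sqrt(78) / 13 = -19.31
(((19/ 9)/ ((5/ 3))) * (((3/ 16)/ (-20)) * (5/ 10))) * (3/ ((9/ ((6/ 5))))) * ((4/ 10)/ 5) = -19/ 100000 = -0.00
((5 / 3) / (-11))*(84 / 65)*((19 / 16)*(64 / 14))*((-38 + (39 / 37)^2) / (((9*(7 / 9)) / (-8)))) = -5582656 / 124579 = -44.81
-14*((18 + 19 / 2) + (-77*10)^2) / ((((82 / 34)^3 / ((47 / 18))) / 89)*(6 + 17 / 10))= -3692515119325 / 206763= -17858684.19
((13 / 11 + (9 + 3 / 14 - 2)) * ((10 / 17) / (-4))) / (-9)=2155 / 15708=0.14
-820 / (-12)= 205 / 3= 68.33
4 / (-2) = -2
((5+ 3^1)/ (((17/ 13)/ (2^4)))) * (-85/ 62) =-4160/ 31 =-134.19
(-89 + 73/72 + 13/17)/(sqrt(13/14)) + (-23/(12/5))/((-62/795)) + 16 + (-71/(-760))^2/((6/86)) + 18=8433975853/53716800- 106759 * sqrt(182)/15912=66.49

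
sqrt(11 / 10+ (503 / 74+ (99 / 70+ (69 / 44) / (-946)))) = sqrt(55889213489130) / 2450140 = 3.05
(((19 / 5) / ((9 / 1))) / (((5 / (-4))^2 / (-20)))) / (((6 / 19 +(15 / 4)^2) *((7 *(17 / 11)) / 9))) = -4066304 / 13003725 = -0.31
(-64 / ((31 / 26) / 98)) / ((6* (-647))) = 81536 / 60171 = 1.36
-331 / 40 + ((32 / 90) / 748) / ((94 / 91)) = -5236195 / 632808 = -8.27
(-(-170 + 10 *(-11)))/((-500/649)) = -9086/25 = -363.44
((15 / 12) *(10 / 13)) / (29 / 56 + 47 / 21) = 2100 / 6019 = 0.35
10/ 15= 2/ 3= 0.67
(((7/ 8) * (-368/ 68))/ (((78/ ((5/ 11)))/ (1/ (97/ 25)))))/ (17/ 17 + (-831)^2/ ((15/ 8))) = -100625/ 5210865915684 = -0.00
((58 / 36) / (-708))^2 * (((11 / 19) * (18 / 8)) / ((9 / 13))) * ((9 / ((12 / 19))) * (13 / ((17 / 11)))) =17197609 / 14725131264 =0.00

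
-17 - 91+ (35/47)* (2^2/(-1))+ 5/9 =-46709/423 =-110.42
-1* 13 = -13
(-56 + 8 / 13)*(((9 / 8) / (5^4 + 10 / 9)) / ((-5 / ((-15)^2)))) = 65610 / 14651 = 4.48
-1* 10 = -10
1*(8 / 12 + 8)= 8.67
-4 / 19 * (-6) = 24 / 19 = 1.26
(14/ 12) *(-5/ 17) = -35/ 102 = -0.34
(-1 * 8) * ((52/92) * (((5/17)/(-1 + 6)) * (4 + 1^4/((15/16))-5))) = -104/5865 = -0.02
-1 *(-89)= 89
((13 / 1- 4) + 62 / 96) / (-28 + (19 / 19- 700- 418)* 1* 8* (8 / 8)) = -463 / 430272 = -0.00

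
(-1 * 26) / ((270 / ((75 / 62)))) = -65 / 558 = -0.12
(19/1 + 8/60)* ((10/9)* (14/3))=8036/81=99.21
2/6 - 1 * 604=-1811/3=-603.67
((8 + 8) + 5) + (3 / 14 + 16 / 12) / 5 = 895 / 42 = 21.31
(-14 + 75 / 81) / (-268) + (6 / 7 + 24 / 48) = 71213 / 50652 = 1.41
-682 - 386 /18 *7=-7489 /9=-832.11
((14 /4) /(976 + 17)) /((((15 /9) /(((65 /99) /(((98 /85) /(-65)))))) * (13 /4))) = -5525 /229383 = -0.02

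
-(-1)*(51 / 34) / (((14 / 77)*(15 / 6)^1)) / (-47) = -33 / 470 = -0.07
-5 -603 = -608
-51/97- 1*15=-1506/97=-15.53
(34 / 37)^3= 39304 / 50653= 0.78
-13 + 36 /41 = -497 /41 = -12.12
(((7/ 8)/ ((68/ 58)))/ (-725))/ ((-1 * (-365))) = -7/ 2482000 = -0.00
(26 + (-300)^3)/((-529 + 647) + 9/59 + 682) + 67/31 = -49379789443/1463479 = -33741.37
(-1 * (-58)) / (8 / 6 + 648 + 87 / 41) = 7134 / 80129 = 0.09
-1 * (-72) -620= -548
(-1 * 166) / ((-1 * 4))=83 / 2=41.50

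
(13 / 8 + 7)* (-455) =-3924.38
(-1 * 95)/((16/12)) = -285/4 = -71.25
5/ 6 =0.83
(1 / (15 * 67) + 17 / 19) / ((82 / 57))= 8552 / 13735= 0.62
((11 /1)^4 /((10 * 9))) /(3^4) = 14641 /7290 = 2.01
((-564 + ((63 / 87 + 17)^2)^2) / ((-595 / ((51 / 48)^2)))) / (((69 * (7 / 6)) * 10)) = -42136090673 / 182195585600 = -0.23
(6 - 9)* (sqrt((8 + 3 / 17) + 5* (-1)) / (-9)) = sqrt(102) / 17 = 0.59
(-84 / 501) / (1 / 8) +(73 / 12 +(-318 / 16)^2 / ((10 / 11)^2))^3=134059271061488033068709 / 1182007296000000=113416618.93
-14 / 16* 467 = -3269 / 8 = -408.62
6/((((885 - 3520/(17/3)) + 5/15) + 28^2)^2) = 0.00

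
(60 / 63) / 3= 0.32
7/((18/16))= 56/9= 6.22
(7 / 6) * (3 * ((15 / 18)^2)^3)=109375 / 93312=1.17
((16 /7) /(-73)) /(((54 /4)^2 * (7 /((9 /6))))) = -32 /869211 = -0.00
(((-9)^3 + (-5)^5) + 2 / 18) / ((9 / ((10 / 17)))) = -346850 / 1377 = -251.89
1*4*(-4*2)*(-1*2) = 64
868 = 868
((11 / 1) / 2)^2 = 121 / 4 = 30.25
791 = 791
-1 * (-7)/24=7/24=0.29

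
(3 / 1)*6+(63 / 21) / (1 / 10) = 48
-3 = -3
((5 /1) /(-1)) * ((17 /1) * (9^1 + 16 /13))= -11305 /13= -869.62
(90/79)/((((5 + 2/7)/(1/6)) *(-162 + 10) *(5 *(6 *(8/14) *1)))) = -49/3554368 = -0.00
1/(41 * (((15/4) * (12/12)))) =4/615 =0.01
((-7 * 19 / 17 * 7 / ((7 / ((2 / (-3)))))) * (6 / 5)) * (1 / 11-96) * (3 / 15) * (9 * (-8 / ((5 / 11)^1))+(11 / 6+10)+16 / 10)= 17404.06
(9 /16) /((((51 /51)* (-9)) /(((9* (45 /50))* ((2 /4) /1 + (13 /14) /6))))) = -297 /896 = -0.33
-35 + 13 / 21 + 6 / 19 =-13592 / 399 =-34.07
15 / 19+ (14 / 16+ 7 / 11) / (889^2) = 149032321 / 188773816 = 0.79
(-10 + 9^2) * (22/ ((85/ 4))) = 6248/ 85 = 73.51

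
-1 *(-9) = 9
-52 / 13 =-4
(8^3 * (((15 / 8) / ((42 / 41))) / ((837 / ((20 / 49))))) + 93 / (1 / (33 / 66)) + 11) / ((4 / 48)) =66555730 / 95697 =695.48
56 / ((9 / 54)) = 336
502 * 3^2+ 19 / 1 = 4537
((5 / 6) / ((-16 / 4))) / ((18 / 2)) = -5 / 216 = -0.02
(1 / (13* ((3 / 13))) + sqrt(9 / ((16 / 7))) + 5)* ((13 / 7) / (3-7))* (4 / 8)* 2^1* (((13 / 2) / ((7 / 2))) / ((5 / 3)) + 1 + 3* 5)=-31148 / 735-23361* sqrt(7) / 3920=-58.15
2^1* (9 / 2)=9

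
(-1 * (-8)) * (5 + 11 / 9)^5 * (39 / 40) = 7159513088 / 98415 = 72748.19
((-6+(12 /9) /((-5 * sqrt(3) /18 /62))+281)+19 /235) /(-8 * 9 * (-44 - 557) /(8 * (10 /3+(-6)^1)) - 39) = -172384 /1295555+3968 * sqrt(3) /82695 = -0.05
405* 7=2835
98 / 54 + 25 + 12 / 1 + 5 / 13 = 39.20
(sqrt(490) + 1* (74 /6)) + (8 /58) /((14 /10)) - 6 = 3917 /609 + 7* sqrt(10) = 28.57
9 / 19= 0.47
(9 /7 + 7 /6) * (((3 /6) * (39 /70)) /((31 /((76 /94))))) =25441 /1427860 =0.02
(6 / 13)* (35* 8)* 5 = 8400 / 13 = 646.15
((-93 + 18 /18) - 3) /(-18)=95 /18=5.28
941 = 941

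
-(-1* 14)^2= -196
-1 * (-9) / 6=3 / 2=1.50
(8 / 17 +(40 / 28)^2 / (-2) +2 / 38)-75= -1194894 / 15827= -75.50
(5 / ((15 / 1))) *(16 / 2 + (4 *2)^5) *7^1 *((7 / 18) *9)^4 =68858279 / 6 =11476379.83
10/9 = 1.11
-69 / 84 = -23 / 28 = -0.82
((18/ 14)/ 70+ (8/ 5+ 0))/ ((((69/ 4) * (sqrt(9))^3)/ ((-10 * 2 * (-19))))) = 1.32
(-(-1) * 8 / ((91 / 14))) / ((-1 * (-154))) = 8 / 1001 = 0.01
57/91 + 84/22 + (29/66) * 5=39889/6006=6.64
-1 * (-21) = 21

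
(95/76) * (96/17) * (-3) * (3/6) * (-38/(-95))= -72/17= -4.24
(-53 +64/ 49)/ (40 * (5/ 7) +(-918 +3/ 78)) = 65858/ 1133083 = 0.06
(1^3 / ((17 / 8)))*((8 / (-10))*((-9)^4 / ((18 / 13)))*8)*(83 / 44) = -25170912 / 935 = -26920.76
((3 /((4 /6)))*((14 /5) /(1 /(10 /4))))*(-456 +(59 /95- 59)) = -1539279 /95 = -16202.94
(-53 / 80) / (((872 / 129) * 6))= -2279 / 139520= -0.02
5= 5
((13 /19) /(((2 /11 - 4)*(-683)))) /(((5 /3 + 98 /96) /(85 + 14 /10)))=164736 /19530385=0.01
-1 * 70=-70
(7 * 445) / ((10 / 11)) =6853 / 2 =3426.50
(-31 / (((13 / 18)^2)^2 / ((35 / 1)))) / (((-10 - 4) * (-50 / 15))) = -2440692 / 28561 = -85.46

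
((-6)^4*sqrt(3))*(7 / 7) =1296*sqrt(3) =2244.74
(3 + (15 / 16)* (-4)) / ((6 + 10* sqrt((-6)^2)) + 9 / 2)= -1 / 94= -0.01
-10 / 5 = -2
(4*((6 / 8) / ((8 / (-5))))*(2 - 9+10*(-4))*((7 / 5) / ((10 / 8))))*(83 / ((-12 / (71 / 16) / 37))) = -112086.70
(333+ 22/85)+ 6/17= 333.61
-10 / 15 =-2 / 3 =-0.67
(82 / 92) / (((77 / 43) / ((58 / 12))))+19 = 454915 / 21252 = 21.41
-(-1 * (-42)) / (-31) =42 / 31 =1.35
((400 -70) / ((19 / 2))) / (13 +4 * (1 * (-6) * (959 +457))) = -660 / 645449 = -0.00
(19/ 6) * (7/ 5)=133/ 30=4.43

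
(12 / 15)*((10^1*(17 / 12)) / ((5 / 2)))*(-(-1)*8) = 544 / 15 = 36.27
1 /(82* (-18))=-1 /1476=-0.00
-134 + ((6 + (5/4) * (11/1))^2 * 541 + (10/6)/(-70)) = 70858969/336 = 210889.79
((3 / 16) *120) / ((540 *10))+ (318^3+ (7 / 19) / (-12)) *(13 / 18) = 953146283741 / 41040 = 23224811.98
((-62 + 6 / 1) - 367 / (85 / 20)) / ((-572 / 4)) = 220 / 221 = 1.00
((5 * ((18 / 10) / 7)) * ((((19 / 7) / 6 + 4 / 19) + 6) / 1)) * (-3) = -47853 / 1862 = -25.70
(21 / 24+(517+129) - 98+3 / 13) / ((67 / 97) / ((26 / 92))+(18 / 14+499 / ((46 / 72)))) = 891840019 / 1274603656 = 0.70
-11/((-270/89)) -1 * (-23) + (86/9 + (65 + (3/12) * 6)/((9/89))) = 93662/135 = 693.79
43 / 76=0.57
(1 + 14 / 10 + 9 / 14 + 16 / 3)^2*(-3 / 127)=-3094081 / 1866900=-1.66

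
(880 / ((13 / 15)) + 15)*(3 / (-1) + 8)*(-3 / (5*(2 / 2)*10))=-8037 / 26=-309.12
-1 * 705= -705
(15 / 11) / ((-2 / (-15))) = 225 / 22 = 10.23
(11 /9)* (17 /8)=187 /72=2.60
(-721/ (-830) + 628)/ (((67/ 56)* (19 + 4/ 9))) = 18790596/ 695125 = 27.03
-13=-13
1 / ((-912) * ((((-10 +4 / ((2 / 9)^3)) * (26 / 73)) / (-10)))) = 365 / 4202952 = 0.00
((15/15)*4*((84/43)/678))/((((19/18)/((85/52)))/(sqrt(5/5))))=21420/1200173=0.02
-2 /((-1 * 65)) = 2 /65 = 0.03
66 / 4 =33 / 2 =16.50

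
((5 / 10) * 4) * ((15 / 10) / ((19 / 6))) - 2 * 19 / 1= -704 / 19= -37.05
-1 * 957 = -957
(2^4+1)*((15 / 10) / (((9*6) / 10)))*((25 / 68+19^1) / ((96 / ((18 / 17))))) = 2195 / 2176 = 1.01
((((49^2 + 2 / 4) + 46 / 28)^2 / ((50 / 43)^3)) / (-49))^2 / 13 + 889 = 2433653848047936926677793 / 5629688476562500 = 432289256.89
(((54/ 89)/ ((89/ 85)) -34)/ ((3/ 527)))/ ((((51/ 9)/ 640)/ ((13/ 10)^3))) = -288472919488/ 198025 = -1456750.00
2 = 2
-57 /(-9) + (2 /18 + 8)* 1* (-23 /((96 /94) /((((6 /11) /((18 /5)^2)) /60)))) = 19107643 /3079296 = 6.21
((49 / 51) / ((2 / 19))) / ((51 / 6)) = 931 / 867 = 1.07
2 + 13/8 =29/8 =3.62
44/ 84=11/ 21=0.52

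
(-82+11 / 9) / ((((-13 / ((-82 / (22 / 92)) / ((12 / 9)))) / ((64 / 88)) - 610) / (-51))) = -93236296 / 13803947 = -6.75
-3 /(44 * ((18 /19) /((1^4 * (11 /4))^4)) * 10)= -25289 /61440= -0.41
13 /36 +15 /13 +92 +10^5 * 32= 1497643765 /468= 3200093.51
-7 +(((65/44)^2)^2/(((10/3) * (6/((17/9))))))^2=-6.80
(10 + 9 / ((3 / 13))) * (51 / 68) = 147 / 4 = 36.75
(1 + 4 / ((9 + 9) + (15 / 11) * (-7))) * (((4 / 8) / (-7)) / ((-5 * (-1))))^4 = 137 / 2232930000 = 0.00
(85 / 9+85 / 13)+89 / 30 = 22171 / 1170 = 18.95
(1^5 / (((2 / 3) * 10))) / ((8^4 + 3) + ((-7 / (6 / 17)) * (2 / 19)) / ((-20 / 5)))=171 / 4673455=0.00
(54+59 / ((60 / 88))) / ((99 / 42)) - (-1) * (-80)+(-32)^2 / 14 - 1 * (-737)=2736529 / 3465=789.76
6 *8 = 48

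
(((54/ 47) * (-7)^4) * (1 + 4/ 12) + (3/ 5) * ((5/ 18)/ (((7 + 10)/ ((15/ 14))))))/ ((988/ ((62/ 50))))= 2550906517/ 552588400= 4.62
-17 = -17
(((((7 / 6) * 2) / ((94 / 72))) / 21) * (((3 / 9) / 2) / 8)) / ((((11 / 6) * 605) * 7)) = 1 / 4378990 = 0.00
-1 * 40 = -40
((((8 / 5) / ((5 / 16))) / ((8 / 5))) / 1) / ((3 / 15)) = 16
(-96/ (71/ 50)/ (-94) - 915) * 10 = -30509550/ 3337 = -9142.81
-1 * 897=-897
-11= -11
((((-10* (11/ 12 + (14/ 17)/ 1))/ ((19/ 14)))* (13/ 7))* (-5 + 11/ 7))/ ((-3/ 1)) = -184600/ 6783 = -27.22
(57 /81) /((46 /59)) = 1121 /1242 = 0.90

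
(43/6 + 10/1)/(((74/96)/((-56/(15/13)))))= -599872/555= -1080.85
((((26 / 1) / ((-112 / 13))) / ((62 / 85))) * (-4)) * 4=14365 / 217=66.20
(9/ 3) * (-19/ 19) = -3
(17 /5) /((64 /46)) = 391 /160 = 2.44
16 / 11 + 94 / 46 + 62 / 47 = 57281 / 11891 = 4.82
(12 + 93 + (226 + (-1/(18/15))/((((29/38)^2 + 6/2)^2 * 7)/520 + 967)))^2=1084375781714606485498965348001/9897513048985636832238441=109560.43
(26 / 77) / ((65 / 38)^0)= 26 / 77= 0.34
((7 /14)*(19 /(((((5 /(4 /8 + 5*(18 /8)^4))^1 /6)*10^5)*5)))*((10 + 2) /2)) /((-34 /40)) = -5631543 /272000000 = -0.02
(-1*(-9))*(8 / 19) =72 / 19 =3.79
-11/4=-2.75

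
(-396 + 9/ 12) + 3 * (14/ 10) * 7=-365.85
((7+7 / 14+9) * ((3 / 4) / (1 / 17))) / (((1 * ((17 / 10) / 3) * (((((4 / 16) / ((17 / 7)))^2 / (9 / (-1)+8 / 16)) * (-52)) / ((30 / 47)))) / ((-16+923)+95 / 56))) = 5568924435525 / 1676584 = 3321589.87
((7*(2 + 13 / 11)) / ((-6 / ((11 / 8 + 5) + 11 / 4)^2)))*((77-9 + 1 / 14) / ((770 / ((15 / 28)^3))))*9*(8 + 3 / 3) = -462781684125 / 1359970304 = -340.29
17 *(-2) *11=-374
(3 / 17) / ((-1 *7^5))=-3 / 285719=-0.00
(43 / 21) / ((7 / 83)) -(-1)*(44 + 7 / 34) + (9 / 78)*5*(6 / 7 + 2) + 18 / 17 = 4625627 / 64974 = 71.19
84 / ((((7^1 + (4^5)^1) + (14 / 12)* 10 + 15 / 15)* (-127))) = -252 / 397637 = -0.00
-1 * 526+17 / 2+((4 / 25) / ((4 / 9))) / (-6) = -12939 / 25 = -517.56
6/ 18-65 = -194/ 3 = -64.67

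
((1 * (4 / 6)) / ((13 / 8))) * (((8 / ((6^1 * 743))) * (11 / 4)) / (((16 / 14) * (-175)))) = -22 / 2173275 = -0.00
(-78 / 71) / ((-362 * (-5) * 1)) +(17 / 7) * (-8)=-8738953 / 449785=-19.43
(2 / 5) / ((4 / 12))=6 / 5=1.20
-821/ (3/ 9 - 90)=9.16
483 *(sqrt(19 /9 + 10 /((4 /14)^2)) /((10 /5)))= 161 *sqrt(4486) /4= 2695.85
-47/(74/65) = -3055/74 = -41.28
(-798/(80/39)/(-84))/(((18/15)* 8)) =0.48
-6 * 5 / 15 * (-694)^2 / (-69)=963272 / 69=13960.46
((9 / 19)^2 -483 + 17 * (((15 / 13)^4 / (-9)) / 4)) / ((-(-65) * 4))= -19945193433 / 10722941840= -1.86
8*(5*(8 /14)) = 160 /7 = 22.86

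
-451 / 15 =-30.07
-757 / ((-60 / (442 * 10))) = 167297 / 3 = 55765.67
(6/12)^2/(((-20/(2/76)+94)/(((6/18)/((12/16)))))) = -1/5994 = -0.00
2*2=4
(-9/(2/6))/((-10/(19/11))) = 513/110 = 4.66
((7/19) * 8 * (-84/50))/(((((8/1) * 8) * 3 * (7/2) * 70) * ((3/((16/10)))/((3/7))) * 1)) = -2/83125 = -0.00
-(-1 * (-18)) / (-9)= 2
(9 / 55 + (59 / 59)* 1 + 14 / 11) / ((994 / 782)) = 52394 / 27335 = 1.92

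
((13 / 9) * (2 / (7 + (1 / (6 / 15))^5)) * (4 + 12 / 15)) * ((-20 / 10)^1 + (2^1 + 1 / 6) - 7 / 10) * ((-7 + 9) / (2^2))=-26624 / 753525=-0.04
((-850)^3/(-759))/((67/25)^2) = 383828125000/3407151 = 112653.69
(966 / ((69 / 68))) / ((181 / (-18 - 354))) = -354144 / 181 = -1956.60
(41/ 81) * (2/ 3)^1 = 82/ 243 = 0.34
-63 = -63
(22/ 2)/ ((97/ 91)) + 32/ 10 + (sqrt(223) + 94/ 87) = 616049/ 42195 + sqrt(223) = 29.53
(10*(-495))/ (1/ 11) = -54450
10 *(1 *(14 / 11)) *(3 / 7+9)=120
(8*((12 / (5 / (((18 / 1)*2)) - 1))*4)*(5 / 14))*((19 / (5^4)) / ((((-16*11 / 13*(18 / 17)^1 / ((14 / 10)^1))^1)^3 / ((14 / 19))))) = 3702294323 / 1114047000000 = 0.00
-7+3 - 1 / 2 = -9 / 2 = -4.50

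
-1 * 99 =-99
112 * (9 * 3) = 3024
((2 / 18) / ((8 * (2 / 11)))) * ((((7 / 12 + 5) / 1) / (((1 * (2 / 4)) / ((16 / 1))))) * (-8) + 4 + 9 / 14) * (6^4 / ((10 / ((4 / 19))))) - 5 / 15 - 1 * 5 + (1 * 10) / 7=-847379 / 285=-2973.26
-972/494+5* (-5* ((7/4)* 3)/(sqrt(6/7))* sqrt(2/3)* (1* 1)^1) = -175* sqrt(7)/4- 486/247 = -117.72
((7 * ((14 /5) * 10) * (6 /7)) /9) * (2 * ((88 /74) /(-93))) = -4928 /10323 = -0.48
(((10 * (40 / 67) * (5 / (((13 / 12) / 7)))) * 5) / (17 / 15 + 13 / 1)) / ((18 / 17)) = 2975000 / 46163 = 64.45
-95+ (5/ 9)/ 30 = -94.98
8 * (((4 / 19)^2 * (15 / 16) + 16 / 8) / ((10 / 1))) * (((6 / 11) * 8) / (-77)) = -12864 / 138985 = -0.09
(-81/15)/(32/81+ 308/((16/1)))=-8748/31825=-0.27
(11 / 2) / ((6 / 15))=55 / 4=13.75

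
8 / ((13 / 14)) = 112 / 13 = 8.62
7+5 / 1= 12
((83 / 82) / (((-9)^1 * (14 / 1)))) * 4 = -83 / 2583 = -0.03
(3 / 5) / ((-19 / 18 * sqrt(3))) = -18 * sqrt(3) / 95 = -0.33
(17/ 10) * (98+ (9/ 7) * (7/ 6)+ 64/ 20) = 17459/ 100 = 174.59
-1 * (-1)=1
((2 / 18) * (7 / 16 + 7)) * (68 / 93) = 2023 / 3348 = 0.60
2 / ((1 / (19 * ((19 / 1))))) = 722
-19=-19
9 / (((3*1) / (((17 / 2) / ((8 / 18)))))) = 459 / 8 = 57.38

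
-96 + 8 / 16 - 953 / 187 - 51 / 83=-3141783 / 31042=-101.21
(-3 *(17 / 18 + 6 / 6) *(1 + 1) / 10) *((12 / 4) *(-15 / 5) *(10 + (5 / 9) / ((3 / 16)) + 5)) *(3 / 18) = 3395 / 108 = 31.44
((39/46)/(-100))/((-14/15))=117/12880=0.01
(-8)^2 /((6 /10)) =320 /3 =106.67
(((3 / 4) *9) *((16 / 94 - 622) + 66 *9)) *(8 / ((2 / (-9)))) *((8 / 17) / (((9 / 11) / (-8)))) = -24862464 / 799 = -31116.98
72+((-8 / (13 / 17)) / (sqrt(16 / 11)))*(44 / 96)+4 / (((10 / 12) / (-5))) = 48 - 187*sqrt(11) / 156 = 44.02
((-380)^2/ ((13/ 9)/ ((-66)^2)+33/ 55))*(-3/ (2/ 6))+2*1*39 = -2164725.59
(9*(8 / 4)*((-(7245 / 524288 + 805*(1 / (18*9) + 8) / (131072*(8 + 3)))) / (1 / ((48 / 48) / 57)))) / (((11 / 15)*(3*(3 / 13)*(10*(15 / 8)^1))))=-22213009 / 36612145152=-0.00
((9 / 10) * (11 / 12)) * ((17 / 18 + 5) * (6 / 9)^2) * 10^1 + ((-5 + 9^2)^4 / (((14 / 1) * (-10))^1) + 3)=-450342511 / 1890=-238276.46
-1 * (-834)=834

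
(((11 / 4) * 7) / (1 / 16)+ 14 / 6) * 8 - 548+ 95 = 6089 / 3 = 2029.67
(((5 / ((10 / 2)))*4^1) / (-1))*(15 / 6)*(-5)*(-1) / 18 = -25 / 9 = -2.78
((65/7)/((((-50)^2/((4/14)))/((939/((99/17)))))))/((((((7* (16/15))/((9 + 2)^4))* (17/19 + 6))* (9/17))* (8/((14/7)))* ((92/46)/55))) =327122091439/517628160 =631.96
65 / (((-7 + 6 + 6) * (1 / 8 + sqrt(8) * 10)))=-104 / 51199 + 16640 * sqrt(2) / 51199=0.46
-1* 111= -111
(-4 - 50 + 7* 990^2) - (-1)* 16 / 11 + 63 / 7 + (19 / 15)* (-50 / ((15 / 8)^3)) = 6860646.85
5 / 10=1 / 2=0.50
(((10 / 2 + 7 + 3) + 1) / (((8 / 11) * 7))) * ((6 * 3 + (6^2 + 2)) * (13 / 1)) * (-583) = -1333904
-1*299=-299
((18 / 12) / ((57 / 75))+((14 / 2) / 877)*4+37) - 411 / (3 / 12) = -53488043 / 33326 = -1604.99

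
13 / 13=1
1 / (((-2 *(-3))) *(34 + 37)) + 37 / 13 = 15775 / 5538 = 2.85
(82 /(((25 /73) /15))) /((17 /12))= 215496 /85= 2535.25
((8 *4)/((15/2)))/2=32/15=2.13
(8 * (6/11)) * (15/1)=720/11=65.45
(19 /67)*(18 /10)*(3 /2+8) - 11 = -4121 /670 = -6.15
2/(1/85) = 170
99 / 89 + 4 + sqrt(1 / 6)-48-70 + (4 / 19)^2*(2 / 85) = -308289347 / 2730965 + sqrt(6) / 6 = -112.48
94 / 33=2.85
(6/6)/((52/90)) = 45/26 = 1.73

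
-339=-339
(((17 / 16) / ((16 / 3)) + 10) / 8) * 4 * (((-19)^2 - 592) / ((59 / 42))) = -12665961 / 15104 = -838.58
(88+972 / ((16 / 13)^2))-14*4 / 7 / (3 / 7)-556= 29761 / 192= 155.01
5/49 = 0.10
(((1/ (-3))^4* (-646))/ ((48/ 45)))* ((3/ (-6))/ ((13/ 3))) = 0.86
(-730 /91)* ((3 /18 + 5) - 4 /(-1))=-20075 /273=-73.53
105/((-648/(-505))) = 17675/216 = 81.83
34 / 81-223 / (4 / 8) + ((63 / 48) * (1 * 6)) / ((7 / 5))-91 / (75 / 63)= -516.40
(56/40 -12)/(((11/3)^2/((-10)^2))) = -78.84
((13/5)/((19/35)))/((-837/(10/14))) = -65/15903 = -0.00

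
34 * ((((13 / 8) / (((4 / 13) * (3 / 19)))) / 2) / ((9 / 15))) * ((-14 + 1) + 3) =-9476.91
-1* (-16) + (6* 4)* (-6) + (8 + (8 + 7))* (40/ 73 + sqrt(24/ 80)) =-8424/ 73 + 23* sqrt(30)/ 10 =-102.80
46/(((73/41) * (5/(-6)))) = -11316/365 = -31.00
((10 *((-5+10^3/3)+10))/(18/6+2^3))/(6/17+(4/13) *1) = 1121575/2409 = 465.58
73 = 73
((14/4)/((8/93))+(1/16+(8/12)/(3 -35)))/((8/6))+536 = 36259/64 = 566.55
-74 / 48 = -37 / 24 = -1.54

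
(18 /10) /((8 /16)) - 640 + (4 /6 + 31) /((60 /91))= -105907 /180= -588.37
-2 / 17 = -0.12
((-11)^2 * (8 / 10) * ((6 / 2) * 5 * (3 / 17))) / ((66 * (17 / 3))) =198 / 289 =0.69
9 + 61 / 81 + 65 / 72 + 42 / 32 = 15511 / 1296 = 11.97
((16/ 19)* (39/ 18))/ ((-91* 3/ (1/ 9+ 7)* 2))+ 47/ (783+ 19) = 0.03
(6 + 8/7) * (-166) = -8300/7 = -1185.71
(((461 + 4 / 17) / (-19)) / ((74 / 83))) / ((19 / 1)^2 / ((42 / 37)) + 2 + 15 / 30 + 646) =-13666863 / 485138894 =-0.03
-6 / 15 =-2 / 5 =-0.40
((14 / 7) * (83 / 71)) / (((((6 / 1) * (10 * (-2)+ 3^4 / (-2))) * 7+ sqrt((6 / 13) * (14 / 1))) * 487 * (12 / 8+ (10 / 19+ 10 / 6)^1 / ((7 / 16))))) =-208372164 / 718245609329641 -12616 * sqrt(273) / 718245609329641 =-0.00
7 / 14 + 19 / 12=25 / 12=2.08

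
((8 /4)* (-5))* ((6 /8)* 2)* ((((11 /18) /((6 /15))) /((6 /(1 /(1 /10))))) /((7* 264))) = -125 /6048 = -0.02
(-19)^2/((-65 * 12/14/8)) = -10108/195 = -51.84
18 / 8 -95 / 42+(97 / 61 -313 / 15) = -164723 / 8540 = -19.29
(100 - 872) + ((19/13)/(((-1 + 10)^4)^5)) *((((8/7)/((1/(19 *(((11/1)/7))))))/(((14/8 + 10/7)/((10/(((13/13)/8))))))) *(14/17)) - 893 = -398149987987127569736805365/239129121914190732586869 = -1665.00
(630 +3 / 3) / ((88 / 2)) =631 / 44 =14.34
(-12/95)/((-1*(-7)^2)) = 0.00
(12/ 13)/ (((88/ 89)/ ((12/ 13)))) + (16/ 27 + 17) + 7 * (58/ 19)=37977659/ 953667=39.82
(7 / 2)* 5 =35 / 2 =17.50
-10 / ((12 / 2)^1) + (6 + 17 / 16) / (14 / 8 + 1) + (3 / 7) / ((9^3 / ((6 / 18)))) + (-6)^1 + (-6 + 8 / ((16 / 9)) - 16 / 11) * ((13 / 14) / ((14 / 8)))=-10477123 / 1571724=-6.67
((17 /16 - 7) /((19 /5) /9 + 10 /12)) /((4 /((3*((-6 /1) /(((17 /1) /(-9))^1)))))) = -346275 /30736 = -11.27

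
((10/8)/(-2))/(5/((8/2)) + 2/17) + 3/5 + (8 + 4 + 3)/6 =2.64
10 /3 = 3.33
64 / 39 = 1.64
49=49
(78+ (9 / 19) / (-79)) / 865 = 117069 / 1298365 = 0.09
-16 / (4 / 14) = -56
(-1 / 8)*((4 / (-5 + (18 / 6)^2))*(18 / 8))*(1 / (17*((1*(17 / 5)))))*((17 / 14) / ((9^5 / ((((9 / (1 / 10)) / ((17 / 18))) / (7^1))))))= -25 / 18352656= -0.00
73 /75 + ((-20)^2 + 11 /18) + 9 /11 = 1991893 /4950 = 402.40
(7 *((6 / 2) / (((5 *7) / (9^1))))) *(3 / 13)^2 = 243 / 845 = 0.29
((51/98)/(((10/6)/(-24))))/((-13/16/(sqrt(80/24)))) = 16.84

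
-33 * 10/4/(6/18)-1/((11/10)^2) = -60095/242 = -248.33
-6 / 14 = -3 / 7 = -0.43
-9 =-9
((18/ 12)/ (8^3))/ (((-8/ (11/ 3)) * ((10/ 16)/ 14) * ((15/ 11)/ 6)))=-847/ 6400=-0.13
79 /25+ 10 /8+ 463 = 46741 /100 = 467.41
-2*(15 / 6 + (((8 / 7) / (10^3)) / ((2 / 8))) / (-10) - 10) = 65629 / 4375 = 15.00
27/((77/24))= 648/77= 8.42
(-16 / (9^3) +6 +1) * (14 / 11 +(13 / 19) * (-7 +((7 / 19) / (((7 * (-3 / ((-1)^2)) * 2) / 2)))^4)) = -39468306431504 / 1608322868361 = -24.54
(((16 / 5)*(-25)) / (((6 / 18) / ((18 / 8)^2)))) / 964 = -1215 / 964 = -1.26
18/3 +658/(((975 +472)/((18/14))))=9528/1447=6.58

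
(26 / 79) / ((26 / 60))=0.76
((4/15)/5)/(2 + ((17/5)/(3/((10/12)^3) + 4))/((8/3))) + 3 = 3.02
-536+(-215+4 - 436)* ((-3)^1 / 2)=869 / 2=434.50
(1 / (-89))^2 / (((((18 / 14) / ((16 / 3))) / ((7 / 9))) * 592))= 49 / 71217711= 0.00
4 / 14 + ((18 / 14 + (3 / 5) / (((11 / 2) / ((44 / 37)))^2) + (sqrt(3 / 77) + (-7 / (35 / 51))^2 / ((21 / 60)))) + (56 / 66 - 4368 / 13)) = -11477861 / 316239 + sqrt(231) / 77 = -36.10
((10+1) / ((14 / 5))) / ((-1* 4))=-55 / 56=-0.98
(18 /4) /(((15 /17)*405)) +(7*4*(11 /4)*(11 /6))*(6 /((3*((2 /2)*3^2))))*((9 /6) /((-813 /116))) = -817231 /121950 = -6.70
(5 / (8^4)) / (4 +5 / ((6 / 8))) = 15 / 131072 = 0.00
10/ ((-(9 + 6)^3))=-2/ 675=-0.00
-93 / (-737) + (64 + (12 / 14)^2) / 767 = 448691 / 2130667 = 0.21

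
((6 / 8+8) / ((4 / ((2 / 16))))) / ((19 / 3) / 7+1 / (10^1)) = 3675 / 13504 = 0.27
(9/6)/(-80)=-3/160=-0.02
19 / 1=19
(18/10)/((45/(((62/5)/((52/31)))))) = 961/3250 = 0.30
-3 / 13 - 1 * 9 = -120 / 13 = -9.23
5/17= 0.29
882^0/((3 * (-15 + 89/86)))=-86/3603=-0.02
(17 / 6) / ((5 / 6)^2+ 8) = 102 / 313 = 0.33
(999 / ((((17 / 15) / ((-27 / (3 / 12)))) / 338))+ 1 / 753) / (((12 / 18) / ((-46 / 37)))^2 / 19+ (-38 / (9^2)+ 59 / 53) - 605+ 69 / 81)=5924355156812070243 / 111112295884660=53318.63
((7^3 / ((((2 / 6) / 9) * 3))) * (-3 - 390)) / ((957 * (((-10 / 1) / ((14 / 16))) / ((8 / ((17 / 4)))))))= 208.80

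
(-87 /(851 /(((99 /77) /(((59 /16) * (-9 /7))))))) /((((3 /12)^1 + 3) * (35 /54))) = 300672 /22845095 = 0.01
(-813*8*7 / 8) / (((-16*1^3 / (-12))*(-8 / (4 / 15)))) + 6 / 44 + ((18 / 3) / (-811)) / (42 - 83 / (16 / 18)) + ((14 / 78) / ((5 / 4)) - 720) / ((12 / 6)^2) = -14319526355 / 381319224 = -37.55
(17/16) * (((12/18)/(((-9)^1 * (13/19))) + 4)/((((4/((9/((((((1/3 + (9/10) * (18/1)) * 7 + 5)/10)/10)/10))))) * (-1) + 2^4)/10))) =36284375/13992914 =2.59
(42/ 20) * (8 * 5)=84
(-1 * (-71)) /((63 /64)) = 4544 /63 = 72.13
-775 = -775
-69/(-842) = 69/842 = 0.08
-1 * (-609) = 609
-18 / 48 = -3 / 8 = -0.38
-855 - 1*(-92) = -763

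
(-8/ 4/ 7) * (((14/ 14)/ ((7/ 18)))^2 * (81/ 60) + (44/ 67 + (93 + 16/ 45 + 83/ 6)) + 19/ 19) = -34798133/ 1034145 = -33.65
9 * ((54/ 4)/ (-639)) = -27/ 142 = -0.19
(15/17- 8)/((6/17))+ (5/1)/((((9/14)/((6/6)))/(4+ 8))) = 439/6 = 73.17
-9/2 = -4.50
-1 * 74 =-74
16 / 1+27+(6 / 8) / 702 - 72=-29.00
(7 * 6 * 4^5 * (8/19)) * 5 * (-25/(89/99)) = -4257792000/1691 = -2517913.66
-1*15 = -15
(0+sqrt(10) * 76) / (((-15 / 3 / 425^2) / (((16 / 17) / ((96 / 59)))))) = -5021960.45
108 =108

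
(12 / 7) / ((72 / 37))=37 / 42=0.88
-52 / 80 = -13 / 20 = -0.65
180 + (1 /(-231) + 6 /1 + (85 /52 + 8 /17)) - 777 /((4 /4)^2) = -120255557 /204204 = -588.90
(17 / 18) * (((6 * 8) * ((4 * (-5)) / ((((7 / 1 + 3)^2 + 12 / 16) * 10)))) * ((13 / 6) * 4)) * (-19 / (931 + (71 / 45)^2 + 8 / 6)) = 1162800 / 7335437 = 0.16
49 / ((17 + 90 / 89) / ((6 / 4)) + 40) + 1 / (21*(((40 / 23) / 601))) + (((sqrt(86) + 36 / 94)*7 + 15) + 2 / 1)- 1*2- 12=6326169643 / 274109640 + 7*sqrt(86)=87.99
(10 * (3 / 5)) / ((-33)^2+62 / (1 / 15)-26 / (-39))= 18 / 6059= 0.00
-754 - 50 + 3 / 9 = -2411 / 3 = -803.67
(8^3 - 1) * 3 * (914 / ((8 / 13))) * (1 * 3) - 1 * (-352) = 27324067 / 4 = 6831016.75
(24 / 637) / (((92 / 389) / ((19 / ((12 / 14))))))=7391 / 2093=3.53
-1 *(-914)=914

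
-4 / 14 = -2 / 7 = -0.29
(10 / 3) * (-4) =-40 / 3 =-13.33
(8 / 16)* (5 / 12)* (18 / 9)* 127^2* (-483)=-12983845 / 4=-3245961.25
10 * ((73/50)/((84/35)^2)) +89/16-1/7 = 4009/504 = 7.95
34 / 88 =17 / 44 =0.39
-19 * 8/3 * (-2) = 304/3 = 101.33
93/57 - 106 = -1983/19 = -104.37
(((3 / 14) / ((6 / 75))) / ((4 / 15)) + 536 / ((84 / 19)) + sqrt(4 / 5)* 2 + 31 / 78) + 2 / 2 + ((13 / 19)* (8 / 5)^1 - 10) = 4* sqrt(5) / 5 + 51361637 / 414960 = 125.56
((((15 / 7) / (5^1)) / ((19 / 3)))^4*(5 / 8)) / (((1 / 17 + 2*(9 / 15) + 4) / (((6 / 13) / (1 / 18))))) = 25095825 / 1212177393154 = 0.00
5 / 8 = 0.62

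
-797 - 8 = -805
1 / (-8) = -1 / 8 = -0.12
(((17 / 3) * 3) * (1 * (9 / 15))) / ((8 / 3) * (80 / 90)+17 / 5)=1377 / 779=1.77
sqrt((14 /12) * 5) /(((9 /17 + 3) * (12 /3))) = 17 * sqrt(210) /1440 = 0.17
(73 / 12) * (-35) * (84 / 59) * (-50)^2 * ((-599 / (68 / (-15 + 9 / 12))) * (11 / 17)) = -4198201940625 / 68204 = -61553603.02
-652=-652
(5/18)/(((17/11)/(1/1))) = 55/306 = 0.18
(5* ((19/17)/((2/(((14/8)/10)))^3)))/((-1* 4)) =-6517/6963200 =-0.00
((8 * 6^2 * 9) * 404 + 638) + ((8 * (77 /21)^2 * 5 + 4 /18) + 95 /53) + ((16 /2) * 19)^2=56786839 /53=1071449.79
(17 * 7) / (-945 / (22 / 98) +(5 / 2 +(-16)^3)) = -2618 / 182667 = -0.01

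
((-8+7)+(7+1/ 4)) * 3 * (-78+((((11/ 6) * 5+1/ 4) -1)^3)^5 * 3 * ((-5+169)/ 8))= 1189993179254228469418082990510125/ 13695130288521216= 86891701954207733.79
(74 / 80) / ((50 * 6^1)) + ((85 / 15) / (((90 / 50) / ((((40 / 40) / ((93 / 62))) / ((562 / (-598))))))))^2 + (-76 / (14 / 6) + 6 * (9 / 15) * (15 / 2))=-8429831559887 / 14505767388000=-0.58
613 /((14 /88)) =26972 /7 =3853.14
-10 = -10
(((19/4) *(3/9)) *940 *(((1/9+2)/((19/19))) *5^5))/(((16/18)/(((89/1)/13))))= 23594734375/312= 75624148.64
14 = 14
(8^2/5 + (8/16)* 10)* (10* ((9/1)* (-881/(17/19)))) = -26815878/17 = -1577404.59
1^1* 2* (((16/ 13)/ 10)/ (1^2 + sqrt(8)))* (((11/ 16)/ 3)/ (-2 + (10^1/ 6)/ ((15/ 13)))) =-0.03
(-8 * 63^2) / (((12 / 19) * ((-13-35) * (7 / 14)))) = 2094.75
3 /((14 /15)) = 45 /14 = 3.21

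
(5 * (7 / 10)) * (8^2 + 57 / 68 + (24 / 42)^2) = 217129 / 952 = 228.08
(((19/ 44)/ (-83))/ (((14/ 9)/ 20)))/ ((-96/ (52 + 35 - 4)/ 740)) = 52725/ 1232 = 42.80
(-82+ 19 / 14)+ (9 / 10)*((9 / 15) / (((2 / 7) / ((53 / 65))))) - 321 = -18204631 / 45500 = -400.10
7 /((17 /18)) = 126 /17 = 7.41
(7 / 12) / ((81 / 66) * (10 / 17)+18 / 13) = 17017 / 61452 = 0.28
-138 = -138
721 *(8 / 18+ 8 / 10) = 40376 / 45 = 897.24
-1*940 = -940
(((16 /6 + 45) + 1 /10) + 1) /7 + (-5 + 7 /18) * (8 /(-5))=1291 /90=14.34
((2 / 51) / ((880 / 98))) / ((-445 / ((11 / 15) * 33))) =-539 / 2269500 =-0.00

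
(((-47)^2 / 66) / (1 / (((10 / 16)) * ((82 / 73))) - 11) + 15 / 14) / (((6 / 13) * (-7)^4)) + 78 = 39193564393 / 502495686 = 78.00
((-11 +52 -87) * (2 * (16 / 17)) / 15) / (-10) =736 / 1275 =0.58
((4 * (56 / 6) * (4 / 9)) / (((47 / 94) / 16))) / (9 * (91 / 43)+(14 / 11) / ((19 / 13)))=18405376 / 690417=26.66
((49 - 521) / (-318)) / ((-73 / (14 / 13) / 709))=-2342536 / 150891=-15.52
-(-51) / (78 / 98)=833 / 13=64.08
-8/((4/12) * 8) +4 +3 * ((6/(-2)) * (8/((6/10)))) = -119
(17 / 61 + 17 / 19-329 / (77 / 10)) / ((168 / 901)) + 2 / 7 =-79451803 / 356972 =-222.57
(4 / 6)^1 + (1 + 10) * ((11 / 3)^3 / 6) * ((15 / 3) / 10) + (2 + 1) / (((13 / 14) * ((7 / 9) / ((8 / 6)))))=216469 / 4212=51.39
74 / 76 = 37 / 38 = 0.97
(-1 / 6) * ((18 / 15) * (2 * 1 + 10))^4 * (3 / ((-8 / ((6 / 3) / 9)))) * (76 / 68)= 7091712 / 10625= 667.46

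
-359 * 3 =-1077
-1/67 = -0.01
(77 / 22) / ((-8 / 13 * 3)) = -91 / 48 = -1.90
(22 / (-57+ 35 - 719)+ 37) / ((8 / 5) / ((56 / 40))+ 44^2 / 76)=38353 / 27612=1.39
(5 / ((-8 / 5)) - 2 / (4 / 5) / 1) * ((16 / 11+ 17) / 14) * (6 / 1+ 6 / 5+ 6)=-783 / 8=-97.88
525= 525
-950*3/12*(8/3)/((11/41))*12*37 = -11529200/11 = -1048109.09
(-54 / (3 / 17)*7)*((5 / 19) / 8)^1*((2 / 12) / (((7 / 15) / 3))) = -11475 / 152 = -75.49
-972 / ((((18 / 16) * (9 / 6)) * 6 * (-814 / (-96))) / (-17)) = 78336 / 407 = 192.47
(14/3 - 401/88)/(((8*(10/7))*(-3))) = -203/63360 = -0.00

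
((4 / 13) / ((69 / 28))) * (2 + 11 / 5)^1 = 784 / 1495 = 0.52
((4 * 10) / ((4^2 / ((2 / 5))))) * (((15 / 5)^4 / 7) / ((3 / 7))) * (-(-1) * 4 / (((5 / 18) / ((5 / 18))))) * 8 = 864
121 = 121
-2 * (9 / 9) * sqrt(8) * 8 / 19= -32 * sqrt(2) / 19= -2.38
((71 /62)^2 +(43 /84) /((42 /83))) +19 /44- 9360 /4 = -2337.25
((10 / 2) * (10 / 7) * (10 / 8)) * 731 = 91375 / 14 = 6526.79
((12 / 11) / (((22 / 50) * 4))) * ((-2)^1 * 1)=-150 / 121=-1.24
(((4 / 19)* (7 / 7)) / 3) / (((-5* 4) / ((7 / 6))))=-7 / 1710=-0.00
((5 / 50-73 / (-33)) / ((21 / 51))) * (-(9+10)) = -35207 / 330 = -106.69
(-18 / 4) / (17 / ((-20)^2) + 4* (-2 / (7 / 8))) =12600 / 25481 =0.49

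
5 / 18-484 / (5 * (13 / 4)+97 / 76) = -2023 / 74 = -27.34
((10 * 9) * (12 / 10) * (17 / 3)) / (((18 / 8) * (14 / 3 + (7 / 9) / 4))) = 9792 / 175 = 55.95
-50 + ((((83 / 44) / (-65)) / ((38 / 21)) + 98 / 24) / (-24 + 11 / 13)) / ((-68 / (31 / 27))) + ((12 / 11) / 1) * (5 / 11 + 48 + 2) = 109865478463 / 21780174240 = 5.04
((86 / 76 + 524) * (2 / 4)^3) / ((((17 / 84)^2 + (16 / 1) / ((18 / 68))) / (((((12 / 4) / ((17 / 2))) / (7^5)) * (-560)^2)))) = 1379289600 / 192992177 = 7.15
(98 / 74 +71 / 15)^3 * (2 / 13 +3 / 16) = 337257401111 / 4444800750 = 75.88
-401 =-401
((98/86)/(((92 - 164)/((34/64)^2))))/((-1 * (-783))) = -14161/2482348032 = -0.00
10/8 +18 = 77/4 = 19.25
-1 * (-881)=881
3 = 3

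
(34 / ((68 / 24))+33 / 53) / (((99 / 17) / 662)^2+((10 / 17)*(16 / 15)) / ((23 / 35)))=5846406791076 / 442276627537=13.22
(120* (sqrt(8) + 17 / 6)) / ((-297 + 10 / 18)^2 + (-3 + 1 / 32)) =0.01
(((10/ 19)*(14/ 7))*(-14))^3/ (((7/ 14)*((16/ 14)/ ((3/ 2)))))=-57624000/ 6859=-8401.22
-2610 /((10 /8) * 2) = -1044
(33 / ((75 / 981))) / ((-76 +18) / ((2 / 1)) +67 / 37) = -399267 / 25150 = -15.88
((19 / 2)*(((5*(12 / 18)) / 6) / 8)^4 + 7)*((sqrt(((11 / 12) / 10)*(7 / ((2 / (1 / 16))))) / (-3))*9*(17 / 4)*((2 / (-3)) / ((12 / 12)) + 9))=-31980898015*sqrt(1155) / 10319560704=-105.32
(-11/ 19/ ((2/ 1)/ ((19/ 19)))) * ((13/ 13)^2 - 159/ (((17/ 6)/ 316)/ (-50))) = -256664.69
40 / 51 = 0.78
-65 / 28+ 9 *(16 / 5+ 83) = 108287 / 140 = 773.48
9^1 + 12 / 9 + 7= 52 / 3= 17.33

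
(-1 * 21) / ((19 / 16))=-336 / 19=-17.68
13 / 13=1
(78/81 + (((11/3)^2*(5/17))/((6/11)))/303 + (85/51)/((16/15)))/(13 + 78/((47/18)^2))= 12531615029/120138050448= 0.10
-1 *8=-8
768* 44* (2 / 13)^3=270336 / 2197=123.05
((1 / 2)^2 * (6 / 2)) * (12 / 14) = 9 / 14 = 0.64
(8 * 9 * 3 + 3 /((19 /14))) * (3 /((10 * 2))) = 6219 /190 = 32.73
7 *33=231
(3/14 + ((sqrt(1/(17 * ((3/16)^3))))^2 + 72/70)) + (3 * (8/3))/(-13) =3989449/417690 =9.55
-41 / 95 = -0.43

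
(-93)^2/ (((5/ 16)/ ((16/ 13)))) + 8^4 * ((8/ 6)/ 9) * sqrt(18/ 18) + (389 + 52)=61620803/ 1755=35111.57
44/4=11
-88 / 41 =-2.15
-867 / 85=-51 / 5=-10.20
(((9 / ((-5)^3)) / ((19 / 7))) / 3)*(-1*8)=168 / 2375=0.07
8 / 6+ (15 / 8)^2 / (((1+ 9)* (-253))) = 129401 / 97152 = 1.33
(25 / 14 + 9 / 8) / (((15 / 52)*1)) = 2119 / 210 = 10.09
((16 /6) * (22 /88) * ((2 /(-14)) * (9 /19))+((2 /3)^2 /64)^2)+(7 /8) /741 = -1573343 /35852544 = -0.04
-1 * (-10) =10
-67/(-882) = 67/882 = 0.08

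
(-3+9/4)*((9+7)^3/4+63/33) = -33855/44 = -769.43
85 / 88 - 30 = -2555 / 88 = -29.03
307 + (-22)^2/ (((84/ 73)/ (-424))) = -3738745/ 21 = -178035.48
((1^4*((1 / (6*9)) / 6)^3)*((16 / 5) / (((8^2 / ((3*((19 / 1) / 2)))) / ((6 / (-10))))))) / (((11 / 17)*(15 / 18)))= -323 / 6928416000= -0.00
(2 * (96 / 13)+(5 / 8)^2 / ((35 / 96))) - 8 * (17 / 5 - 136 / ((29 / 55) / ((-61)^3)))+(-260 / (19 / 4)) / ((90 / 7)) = -2113579592927503 / 4512690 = -468363568.72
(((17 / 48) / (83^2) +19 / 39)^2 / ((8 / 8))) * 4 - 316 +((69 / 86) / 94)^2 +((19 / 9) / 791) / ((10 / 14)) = -3358748225129598403074071 / 10661115106540121520960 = -315.05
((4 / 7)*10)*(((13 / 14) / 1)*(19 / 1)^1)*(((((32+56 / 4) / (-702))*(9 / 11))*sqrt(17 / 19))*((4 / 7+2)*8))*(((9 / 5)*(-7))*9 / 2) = 5963.44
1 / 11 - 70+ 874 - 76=8009 / 11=728.09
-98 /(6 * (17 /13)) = -12.49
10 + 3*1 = 13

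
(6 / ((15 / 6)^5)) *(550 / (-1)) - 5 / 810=-684413 / 20250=-33.80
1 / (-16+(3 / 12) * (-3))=-4 / 67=-0.06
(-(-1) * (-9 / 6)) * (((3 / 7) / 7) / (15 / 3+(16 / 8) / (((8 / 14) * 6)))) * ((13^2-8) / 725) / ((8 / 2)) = -621 / 680050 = -0.00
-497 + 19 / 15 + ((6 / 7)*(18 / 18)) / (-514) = -13377409 / 26985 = -495.74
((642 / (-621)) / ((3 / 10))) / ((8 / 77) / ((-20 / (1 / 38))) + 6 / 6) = -7827050 / 2270997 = -3.45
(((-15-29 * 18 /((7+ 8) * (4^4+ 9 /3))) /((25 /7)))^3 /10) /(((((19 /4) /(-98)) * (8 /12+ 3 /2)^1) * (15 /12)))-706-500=-701335357961735754 /610902880859375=-1148.03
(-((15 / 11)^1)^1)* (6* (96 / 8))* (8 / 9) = -87.27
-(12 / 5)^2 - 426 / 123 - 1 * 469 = -490179 / 1025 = -478.22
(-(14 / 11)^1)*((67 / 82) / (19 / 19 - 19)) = 469 / 8118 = 0.06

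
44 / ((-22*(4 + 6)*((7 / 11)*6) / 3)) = -11 / 70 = -0.16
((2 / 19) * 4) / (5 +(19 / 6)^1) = 48 / 931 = 0.05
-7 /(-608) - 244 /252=-36647 /38304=-0.96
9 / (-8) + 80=631 / 8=78.88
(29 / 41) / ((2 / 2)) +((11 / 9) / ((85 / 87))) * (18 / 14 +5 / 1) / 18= 753623 / 658665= 1.14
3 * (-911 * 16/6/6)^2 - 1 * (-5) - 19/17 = 491808.92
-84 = -84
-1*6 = -6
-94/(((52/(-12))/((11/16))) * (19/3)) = 4653/1976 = 2.35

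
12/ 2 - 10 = -4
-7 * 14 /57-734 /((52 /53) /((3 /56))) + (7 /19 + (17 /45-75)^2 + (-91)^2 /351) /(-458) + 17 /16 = -339601962949 /6414244200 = -52.94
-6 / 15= -2 / 5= -0.40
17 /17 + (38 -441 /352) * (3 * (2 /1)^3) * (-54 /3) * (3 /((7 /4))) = -2095393 /77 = -27212.90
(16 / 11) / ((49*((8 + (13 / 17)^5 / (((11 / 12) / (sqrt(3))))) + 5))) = 354814926479024 / 155162285822179909-598929759168*sqrt(3) / 11935560447859993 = 0.00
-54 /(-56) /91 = 0.01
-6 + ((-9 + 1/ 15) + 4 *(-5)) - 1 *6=-40.93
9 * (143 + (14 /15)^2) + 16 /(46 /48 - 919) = 713220643 /550825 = 1294.82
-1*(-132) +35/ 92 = 12179/ 92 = 132.38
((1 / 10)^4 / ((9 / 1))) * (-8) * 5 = -1 / 2250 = -0.00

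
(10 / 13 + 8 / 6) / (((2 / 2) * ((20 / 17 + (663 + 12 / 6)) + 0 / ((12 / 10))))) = 1394 / 441675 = 0.00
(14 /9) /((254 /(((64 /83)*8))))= 3584 /94869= 0.04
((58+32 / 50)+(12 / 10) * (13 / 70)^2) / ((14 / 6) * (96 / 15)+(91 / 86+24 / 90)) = 30910421 / 8563975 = 3.61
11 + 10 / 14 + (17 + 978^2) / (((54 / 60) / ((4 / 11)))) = 267828398 / 693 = 386476.76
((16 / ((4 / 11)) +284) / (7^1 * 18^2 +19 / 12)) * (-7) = -27552 / 27235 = -1.01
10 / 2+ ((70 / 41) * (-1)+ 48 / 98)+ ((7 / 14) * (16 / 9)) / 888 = 7593410 / 2006991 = 3.78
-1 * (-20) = 20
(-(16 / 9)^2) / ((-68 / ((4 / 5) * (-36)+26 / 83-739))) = -6794816 / 190485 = -35.67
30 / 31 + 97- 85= 402 / 31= 12.97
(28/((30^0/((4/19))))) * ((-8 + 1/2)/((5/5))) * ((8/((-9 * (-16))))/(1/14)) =-34.39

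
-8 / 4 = -2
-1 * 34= -34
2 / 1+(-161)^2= 25923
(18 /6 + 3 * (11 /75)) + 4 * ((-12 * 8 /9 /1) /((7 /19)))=-58994 /525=-112.37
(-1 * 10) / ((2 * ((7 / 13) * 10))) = -13 / 14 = -0.93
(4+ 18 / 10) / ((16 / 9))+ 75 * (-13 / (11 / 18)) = -1401129 / 880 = -1592.19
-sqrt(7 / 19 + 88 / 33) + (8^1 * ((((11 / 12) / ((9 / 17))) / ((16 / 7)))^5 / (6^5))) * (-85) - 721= -10797752279675810202481 / 14975624970497949696 - sqrt(9861) / 57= -722.76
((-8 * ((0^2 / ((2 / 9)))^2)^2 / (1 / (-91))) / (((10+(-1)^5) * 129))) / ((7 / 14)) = 0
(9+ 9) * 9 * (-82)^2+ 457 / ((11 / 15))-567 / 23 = 275741292 / 253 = 1089886.53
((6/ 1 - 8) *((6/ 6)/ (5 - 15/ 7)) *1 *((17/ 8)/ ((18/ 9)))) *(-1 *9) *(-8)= -1071/ 20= -53.55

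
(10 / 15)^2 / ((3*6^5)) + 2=2.00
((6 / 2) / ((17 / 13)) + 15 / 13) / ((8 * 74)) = 0.01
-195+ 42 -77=-230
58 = 58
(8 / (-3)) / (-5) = 8 / 15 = 0.53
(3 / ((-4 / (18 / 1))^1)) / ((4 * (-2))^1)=27 / 16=1.69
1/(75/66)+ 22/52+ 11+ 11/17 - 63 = -553051/11050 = -50.05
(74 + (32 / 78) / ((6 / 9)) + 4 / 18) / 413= 8756 / 48321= 0.18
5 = 5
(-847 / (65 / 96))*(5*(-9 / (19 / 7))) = 5122656 / 247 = 20739.50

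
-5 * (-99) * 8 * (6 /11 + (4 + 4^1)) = 33840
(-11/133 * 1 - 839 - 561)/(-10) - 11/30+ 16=62101/399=155.64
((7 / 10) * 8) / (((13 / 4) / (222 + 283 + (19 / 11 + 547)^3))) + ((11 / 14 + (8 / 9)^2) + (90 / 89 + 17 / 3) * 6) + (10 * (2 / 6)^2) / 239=594111650666366457743 / 2086855480710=284692282.79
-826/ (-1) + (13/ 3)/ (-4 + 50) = 114001/ 138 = 826.09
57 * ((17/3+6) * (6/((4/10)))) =9975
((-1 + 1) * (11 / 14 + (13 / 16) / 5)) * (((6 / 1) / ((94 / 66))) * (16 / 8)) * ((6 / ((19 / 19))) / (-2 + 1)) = 0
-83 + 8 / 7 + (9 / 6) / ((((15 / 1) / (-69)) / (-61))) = 23733 / 70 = 339.04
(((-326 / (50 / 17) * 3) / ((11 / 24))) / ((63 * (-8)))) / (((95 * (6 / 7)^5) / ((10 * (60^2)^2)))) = 2661268400 / 627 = 4244447.21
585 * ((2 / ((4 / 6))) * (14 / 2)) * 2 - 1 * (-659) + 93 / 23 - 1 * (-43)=581349 / 23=25276.04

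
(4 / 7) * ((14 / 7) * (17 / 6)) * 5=340 / 21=16.19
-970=-970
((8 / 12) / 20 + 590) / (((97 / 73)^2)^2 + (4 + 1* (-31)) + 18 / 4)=-502677263941 / 16512934245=-30.44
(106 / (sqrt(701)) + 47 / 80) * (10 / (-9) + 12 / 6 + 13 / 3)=2209 / 720 + 4982 * sqrt(701) / 6309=23.98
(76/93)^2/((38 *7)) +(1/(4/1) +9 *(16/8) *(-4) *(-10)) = 174424991/242172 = 720.25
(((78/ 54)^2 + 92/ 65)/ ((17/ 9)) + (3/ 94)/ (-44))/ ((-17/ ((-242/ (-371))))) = -119783081/ 1684563660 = -0.07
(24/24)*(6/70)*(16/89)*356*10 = 54.86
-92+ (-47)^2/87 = -66.61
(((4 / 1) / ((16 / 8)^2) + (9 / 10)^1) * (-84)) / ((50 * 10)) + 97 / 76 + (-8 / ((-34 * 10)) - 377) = -303635629 / 807500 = -376.02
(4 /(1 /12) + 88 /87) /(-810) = -2132 /35235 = -0.06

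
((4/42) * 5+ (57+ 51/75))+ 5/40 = 244781/4200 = 58.28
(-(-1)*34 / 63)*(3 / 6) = 17 / 63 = 0.27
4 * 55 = 220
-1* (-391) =391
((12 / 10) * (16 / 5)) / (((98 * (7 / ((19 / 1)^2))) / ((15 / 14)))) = 25992 / 12005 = 2.17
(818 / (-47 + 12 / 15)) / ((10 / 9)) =-15.94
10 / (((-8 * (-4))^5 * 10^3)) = 1 / 3355443200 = 0.00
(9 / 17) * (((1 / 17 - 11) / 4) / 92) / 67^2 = -837 / 238707064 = -0.00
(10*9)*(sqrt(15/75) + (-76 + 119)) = 3910.25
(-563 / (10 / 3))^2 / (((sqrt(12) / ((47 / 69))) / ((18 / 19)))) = 134077887 * sqrt(3) / 43700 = 5314.18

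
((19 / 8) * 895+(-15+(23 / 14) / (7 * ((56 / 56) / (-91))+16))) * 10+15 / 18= 5319245 / 252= 21108.12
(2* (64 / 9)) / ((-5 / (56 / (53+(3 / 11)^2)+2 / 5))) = -2990336 / 722475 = -4.14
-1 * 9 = -9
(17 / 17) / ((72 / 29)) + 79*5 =28469 / 72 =395.40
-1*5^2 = -25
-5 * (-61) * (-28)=-8540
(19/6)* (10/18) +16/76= 2021/1026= 1.97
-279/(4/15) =-4185/4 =-1046.25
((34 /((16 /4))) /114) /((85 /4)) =1 /285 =0.00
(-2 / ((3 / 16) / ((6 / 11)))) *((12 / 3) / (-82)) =128 / 451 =0.28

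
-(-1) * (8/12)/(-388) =-1/582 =-0.00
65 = 65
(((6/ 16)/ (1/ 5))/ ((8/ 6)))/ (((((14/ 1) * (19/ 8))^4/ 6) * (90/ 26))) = 624/ 312900721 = 0.00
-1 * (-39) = 39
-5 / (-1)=5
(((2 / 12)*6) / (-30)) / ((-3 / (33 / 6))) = 11 / 180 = 0.06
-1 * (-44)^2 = -1936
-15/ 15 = -1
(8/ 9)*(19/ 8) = 2.11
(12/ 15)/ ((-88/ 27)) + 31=3383/ 110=30.75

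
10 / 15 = 2 / 3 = 0.67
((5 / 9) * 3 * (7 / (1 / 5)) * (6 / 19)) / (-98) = -25 / 133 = -0.19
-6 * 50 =-300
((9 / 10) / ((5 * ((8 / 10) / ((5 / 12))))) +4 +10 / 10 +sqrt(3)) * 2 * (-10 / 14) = -815 / 112-10 * sqrt(3) / 7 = -9.75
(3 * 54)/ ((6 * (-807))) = -9/ 269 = -0.03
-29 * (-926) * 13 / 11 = 349102 / 11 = 31736.55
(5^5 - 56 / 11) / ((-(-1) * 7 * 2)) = 34319 / 154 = 222.85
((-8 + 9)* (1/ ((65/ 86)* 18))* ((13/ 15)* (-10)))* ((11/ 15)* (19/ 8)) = -8987/ 8100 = -1.11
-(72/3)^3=-13824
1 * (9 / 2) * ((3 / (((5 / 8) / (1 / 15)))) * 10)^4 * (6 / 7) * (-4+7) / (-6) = -884736 / 4375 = -202.23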